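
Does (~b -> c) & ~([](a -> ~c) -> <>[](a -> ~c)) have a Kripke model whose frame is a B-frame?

1. (~b -> c) & ~([](a -> ~c) -> <>[](a -> ~c)), 0
2. ~b -> c, 0
3. ~([](a -> ~c) -> <>[](a -> ~c)), 0
4. [](a -> ~c), 0
5. ~<>[](a -> ~c), 0
6. a -> ~c, 0
7. ~[](a -> ~c), 0
8. c, 0
9. ~a, 0
10. ~(a -> ~c), 1
11. a, 1
12. c, 1
13. a -> ~c, 1
14. ~[](a -> ~c), 1
15. ~c, 1
Accessibility: 0R0, 0R1, 1R0, 1R1
Branch closes: c and ~c both at 1.
Every branch closes; the branch above is one of them.

Unsatisfiable (every branch closes)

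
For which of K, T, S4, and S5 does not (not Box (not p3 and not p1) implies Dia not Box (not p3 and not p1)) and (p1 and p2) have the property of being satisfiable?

K-tableau for the formula:
1. not (not Box (not p3 and not p1) implies Dia not Box (not p3 and not p1)) and (p1 and p2), u
2. not (not Box (not p3 and not p1) implies Dia not Box (not p3 and not p1)), u
3. p1 and p2, u
4. not Box (not p3 and not p1), u
5. not Dia not Box (not p3 and not p1), u
6. p1, u
7. p2, u
8. not (not p3 and not p1), v
9. Box (not p3 and not p1), v
10. p1, v
Accessibility: uRv
Complete open branch: satisfiable in K.
T-tableau for the formula:
1. not (not Box (not p3 and not p1) implies Dia not Box (not p3 and not p1)) and (p1 and p2), u
2. not (not Box (not p3 and not p1) implies Dia not Box (not p3 and not p1)), u
3. p1 and p2, u
4. not Box (not p3 and not p1), u
5. not Dia not Box (not p3 and not p1), u
6. p1, u
7. p2, u
8. Box (not p3 and not p1), u
9. not p3 and not p1, u
10. not p3, u
11. not p1, u
Accessibility: uRu
Branch closes: p1 and not p1 both at u.
Every branch closes (one shown): unsatisfiable in T, hence also in S4, S5 (every S4/S5-frame is a T-frame).

K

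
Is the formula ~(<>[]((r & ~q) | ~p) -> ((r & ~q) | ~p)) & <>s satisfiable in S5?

Unsatisfiable

1. ~(<>[]((r & ~q) | ~p) -> ((r & ~q) | ~p)) & <>s, w0
2. ~(<>[]((r & ~q) | ~p) -> ((r & ~q) | ~p)), w0
3. <>s, w0
4. <>[]((r & ~q) | ~p), w0
5. ~((r & ~q) | ~p), w0
6. ~(r & ~q), w0
7. p, w0
8. q, w0
9. s, w1
10. []((r & ~q) | ~p), w2
11. (r & ~q) | ~p, w0
12. (r & ~q) | ~p, w1
13. (r & ~q) | ~p, w2
14. r & ~q, w0
15. r, w0
16. ~q, w0
Accessibility: w0Rw0, w0Rw1, w0Rw2, w1Rw0, w1Rw1, w1Rw2, w2Rw0, w2Rw1, w2Rw2
Branch closes: q and ~q both at w0.
All branches of the tableau close; one closing branch shown above.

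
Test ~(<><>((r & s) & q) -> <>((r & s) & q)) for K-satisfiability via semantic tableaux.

1. ~(<><>((r & s) & q) -> <>((r & s) & q)), 0
2. <><>((r & s) & q), 0
3. ~<>((r & s) & q), 0
4. <>((r & s) & q), 1
5. ~((r & s) & q), 1
6. ~q, 1
7. (r & s) & q, 2
8. r & s, 2
9. q, 2
10. r, 2
11. s, 2
Accessibility: 0R1, 1R2

Yes, satisfiable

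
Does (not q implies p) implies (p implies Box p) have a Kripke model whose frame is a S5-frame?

Satisfiable

1. (not q implies p) implies (p implies Box p), u
2. p implies Box p, u
3. Box p, u
4. p, u
Accessibility: uRu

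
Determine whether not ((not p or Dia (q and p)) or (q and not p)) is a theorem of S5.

Tableau for the negation (not p or Dia (q and p)) or (q and not p):
1. (not p or Dia (q and p)) or (q and not p), u
2. q and not p, u   [or-rule on 1 (branches; this branch)]
3. q, u   [and-rule on 2]
4. not p, u   [and-rule on 2]
Accessibility: uRu
The negation has an open branch (countermodel exists).

Invalid (countermodel exists)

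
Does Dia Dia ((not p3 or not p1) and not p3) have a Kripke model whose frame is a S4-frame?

Yes, satisfiable

1. Dia Dia ((not p3 or not p1) and not p3), 0
2. Dia ((not p3 or not p1) and not p3), 1
3. (not p3 or not p1) and not p3, 2
4. not p3 or not p1, 2
5. not p3, 2
6. not p1, 2
Accessibility: 0R0, 0R1, 0R2, 1R1, 1R2, 2R2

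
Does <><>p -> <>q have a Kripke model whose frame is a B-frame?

1. <><>p -> <>q, 0
2. <>q, 0
3. q, 1
Accessibility: 0R0, 0R1, 1R0, 1R1

Yes, satisfiable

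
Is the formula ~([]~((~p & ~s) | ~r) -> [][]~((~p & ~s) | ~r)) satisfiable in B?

Satisfiable (open branch found)

1. ~([]~((~p & ~s) | ~r) -> [][]~((~p & ~s) | ~r)), 0
2. []~((~p & ~s) | ~r), 0   [~->-rule on 1]
3. ~[][]~((~p & ~s) | ~r), 0   [~->-rule on 1]
4. ~((~p & ~s) | ~r), 0   [[]-rule on 2 via 0R0]
5. ~(~p & ~s), 0   [~|-rule on 4]
6. r, 0   [~|-rule on 4]
7. s, 0   [~&-rule on 5 (branches; this branch)]
8. ~[]~((~p & ~s) | ~r), 1   [~[]-rule on 3: fresh world 1, 0R1]
9. ~((~p & ~s) | ~r), 1   [[]-rule on 2 via 0R1]
10. ~(~p & ~s), 1   [~|-rule on 9]
11. r, 1   [~|-rule on 9]
12. s, 1   [~&-rule on 10 (branches; this branch)]
13. (~p & ~s) | ~r, 2   [~[]-rule on 8: fresh world 2, 1R2]
14. ~r, 2   [|-rule on 13 (branches; this branch)]
Accessibility: 0R0, 0R1, 1R0, 1R1, 1R2, 2R1, 2R2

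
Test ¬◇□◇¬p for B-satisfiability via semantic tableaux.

Satisfiable (open branch found)

1. ¬◇□◇¬p, u
2. ¬□◇¬p, u   [¬◇-rule on 1 via uRu]
3. ¬◇¬p, v   [¬□-rule on 2: fresh world v, uRv]
4. ¬□◇¬p, v   [¬◇-rule on 1 via uRv]
5. p, u   [¬◇-rule on 3 via vRu]
6. p, v   [¬◇-rule on 3 via vRv]
7. ¬◇¬p, w   [¬□-rule on 4: fresh world w, vRw]
8. p, w   [¬◇-rule on 3 via vRw]
Accessibility: uRu, uRv, vRu, vRv, vRw, wRv, wRw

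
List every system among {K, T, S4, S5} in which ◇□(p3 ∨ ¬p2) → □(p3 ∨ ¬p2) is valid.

S5

S5-tableau for the negation ¬(◇□(p3 ∨ ¬p2) → □(p3 ∨ ¬p2)):
1. ¬(◇□(p3 ∨ ¬p2) → □(p3 ∨ ¬p2)), w0
2. ◇□(p3 ∨ ¬p2), w0
3. ¬□(p3 ∨ ¬p2), w0
4. □(p3 ∨ ¬p2), w1
5. p3 ∨ ¬p2, w0
6. p3 ∨ ¬p2, w1
7. ¬p2, w0
8. ¬p2, w1
9. ¬(p3 ∨ ¬p2), w2
10. ¬p3, w2
11. p2, w2
12. p3 ∨ ¬p2, w2
13. ¬p2, w2
Accessibility: w0Rw0, w0Rw1, w0Rw2, w1Rw0, w1Rw1, w1Rw2, w2Rw0, w2Rw1, w2Rw2
Branch closes: p2 and ¬p2 both at w2.
Every branch closes (one shown): valid in S5.
S4-tableau for the negation ¬(◇□(p3 ∨ ¬p2) → □(p3 ∨ ¬p2)):
1. ¬(◇□(p3 ∨ ¬p2) → □(p3 ∨ ¬p2)), w0
2. ◇□(p3 ∨ ¬p2), w0
3. ¬□(p3 ∨ ¬p2), w0
4. □(p3 ∨ ¬p2), w1
5. p3 ∨ ¬p2, w1
6. ¬p2, w1
7. ¬(p3 ∨ ¬p2), w2
8. ¬p3, w2
9. p2, w2
Accessibility: w0Rw0, w0Rw1, w0Rw2, w1Rw1, w2Rw2
Complete open branch: countermodel on an S4-frame, so not valid in S4, nor in K, T (the same frame is also a K-frame and a T-frame).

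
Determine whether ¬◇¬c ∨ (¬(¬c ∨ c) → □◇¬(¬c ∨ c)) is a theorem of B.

Yes, valid

Tableau for the negation ¬(¬◇¬c ∨ (¬(¬c ∨ c) → □◇¬(¬c ∨ c))):
1. ¬(¬◇¬c ∨ (¬(¬c ∨ c) → □◇¬(¬c ∨ c))), 0
2. ◇¬c, 0
3. ¬(¬(¬c ∨ c) → □◇¬(¬c ∨ c)), 0
4. ¬(¬c ∨ c), 0
5. ¬□◇¬(¬c ∨ c), 0
6. c, 0
7. ¬c, 0
Accessibility: 0R0
Branch closes: c and ¬c both at 0.
All branches of the negation close; one closing branch shown above.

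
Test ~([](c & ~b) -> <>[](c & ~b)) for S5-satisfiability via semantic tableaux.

1. ~([](c & ~b) -> <>[](c & ~b)), u
2. [](c & ~b), u
3. ~<>[](c & ~b), u
4. c & ~b, u
5. c, u
6. ~b, u
7. ~[](c & ~b), u
8. ~(c & ~b), v
9. c & ~b, v
10. c, v
11. ~b, v
12. ~[](c & ~b), v
13. b, v
Accessibility: uRu, uRv, vRu, vRv
Branch closes: b and ~b both at v.
Every branch closes; the branch above is one of them.

No, unsatisfiable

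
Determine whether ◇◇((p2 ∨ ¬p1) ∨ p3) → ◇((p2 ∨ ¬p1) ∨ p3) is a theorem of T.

Tableau for the negation ¬(◇◇((p2 ∨ ¬p1) ∨ p3) → ◇((p2 ∨ ¬p1) ∨ p3)):
1. ¬(◇◇((p2 ∨ ¬p1) ∨ p3) → ◇((p2 ∨ ¬p1) ∨ p3)), 0
2. ◇◇((p2 ∨ ¬p1) ∨ p3), 0
3. ¬◇((p2 ∨ ¬p1) ∨ p3), 0
4. ¬((p2 ∨ ¬p1) ∨ p3), 0
5. ¬(p2 ∨ ¬p1), 0
6. ¬p3, 0
7. ¬p2, 0
8. p1, 0
9. ◇((p2 ∨ ¬p1) ∨ p3), 1
10. ¬((p2 ∨ ¬p1) ∨ p3), 1
11. ¬(p2 ∨ ¬p1), 1
12. ¬p3, 1
13. ¬p2, 1
14. p1, 1
15. (p2 ∨ ¬p1) ∨ p3, 2
16. p3, 2
Accessibility: 0R0, 0R1, 1R1, 1R2, 2R2
The negation has an open branch (countermodel exists).

No, not valid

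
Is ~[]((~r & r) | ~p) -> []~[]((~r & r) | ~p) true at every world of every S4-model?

Tableau for the negation ~(~[]((~r & r) | ~p) -> []~[]((~r & r) | ~p)):
1. ~(~[]((~r & r) | ~p) -> []~[]((~r & r) | ~p)), 0
2. ~[]((~r & r) | ~p), 0
3. ~[]~[]((~r & r) | ~p), 0
4. ~((~r & r) | ~p), 1
5. ~(~r & r), 1
6. p, 1
7. ~r, 1
8. []((~r & r) | ~p), 2
9. (~r & r) | ~p, 2
10. ~p, 2
Accessibility: 0R0, 0R1, 0R2, 1R1, 2R2
The negation has an open branch (countermodel exists).

No, not valid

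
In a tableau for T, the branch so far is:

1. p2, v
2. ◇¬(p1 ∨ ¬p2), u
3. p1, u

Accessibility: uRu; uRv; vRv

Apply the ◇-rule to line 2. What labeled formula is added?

a fresh world w with uRw, and ¬(p1 ∨ ¬p2) at w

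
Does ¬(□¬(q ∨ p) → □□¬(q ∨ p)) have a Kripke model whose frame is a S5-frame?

No, unsatisfiable

1. ¬(□¬(q ∨ p) → □□¬(q ∨ p)), w0
2. □¬(q ∨ p), w0
3. ¬□□¬(q ∨ p), w0
4. ¬(q ∨ p), w0
5. ¬q, w0
6. ¬p, w0
7. ¬□¬(q ∨ p), w1
8. ¬(q ∨ p), w1
9. ¬q, w1
10. ¬p, w1
11. q ∨ p, w2
12. ¬(q ∨ p), w2
13. ¬q, w2
14. ¬p, w2
15. p, w2
Accessibility: w0Rw0, w0Rw1, w0Rw2, w1Rw0, w1Rw1, w1Rw2, w2Rw0, w2Rw1, w2Rw2
Branch closes: p and ¬p both at w2.
Every branch closes; the branch above is one of them.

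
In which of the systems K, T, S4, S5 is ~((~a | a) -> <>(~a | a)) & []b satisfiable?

K

T-tableau for the formula:
1. ~((~a | a) -> <>(~a | a)) & []b, w0
2. ~((~a | a) -> <>(~a | a)), w0
3. []b, w0
4. ~a | a, w0
5. ~<>(~a | a), w0
6. b, w0
7. ~(~a | a), w0
8. a, w0
9. ~a, w0
Accessibility: w0Rw0
Branch closes: a and ~a both at w0.
Every branch closes (one shown): unsatisfiable in T, hence also in S4, S5 (every S4/S5-frame is a T-frame).
K-tableau for the formula:
1. ~((~a | a) -> <>(~a | a)) & []b, w0
2. ~((~a | a) -> <>(~a | a)), w0
3. []b, w0
4. ~a | a, w0
5. ~<>(~a | a), w0
6. a, w0
Complete open branch: satisfiable in K.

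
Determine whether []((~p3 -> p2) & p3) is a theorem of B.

Not valid

Tableau for the negation ~[]((~p3 -> p2) & p3):
1. ~[]((~p3 -> p2) & p3), w0
2. ~((~p3 -> p2) & p3), w1
3. ~p3, w1
Accessibility: w0Rw0, w0Rw1, w1Rw0, w1Rw1
The negation has an open branch (countermodel exists).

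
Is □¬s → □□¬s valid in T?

No, not valid

Tableau for the negation ¬(□¬s → □□¬s):
1. ¬(□¬s → □□¬s), u
2. □¬s, u
3. ¬□□¬s, u
4. ¬s, u
5. ¬□¬s, v
6. ¬s, v
7. s, w
Accessibility: uRu, uRv, vRv, vRw, wRw
The negation has an open branch (countermodel exists).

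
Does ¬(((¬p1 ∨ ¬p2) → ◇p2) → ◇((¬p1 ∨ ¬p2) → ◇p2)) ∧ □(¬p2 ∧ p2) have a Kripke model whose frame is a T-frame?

No, unsatisfiable

1. ¬(((¬p1 ∨ ¬p2) → ◇p2) → ◇((¬p1 ∨ ¬p2) → ◇p2)) ∧ □(¬p2 ∧ p2), 0
2. ¬(((¬p1 ∨ ¬p2) → ◇p2) → ◇((¬p1 ∨ ¬p2) → ◇p2)), 0
3. □(¬p2 ∧ p2), 0
4. (¬p1 ∨ ¬p2) → ◇p2, 0
5. ¬◇((¬p1 ∨ ¬p2) → ◇p2), 0
6. ¬p2 ∧ p2, 0
7. ¬p2, 0
8. p2, 0
Accessibility: 0R0
Branch closes: p2 and ¬p2 both at 0.
All branches of the tableau close; one closing branch shown above.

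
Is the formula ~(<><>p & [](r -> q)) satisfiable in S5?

1. ~(<><>p & [](r -> q)), 0
2. ~[](r -> q), 0   [~&-rule on 1 (branches; this branch)]
3. ~(r -> q), 1   [~[]-rule on 2: fresh world 1, 0R1]
4. r, 1   [~->-rule on 3]
5. ~q, 1   [~->-rule on 3]
Accessibility: 0R0, 0R1, 1R0, 1R1

Yes, satisfiable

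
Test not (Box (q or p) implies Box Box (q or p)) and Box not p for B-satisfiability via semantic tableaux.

1. not (Box (q or p) implies Box Box (q or p)) and Box not p, w0
2. not (Box (q or p) implies Box Box (q or p)), w0   [and-rule on 1]
3. Box not p, w0   [and-rule on 1]
4. Box (q or p), w0   [neg-implies-rule on 2]
5. not Box Box (q or p), w0   [neg-implies-rule on 2]
6. not p, w0   [Box-rule on 3 via w0Rw0]
7. q or p, w0   [Box-rule on 4 via w0Rw0]
8. q, w0   [or-rule on 7 (branches; this branch)]
9. not Box (q or p), w1   [neg-Box-rule on 5: fresh world w1, w0Rw1]
10. not p, w1   [Box-rule on 3 via w0Rw1]
11. q or p, w1   [Box-rule on 4 via w0Rw1]
12. q, w1   [or-rule on 11 (branches; this branch)]
13. not (q or p), w2   [neg-Box-rule on 9: fresh world w2, w1Rw2]
14. not q, w2   [neg-or-rule on 13]
15. not p, w2   [neg-or-rule on 13]
Accessibility: w0Rw0, w0Rw1, w1Rw0, w1Rw1, w1Rw2, w2Rw1, w2Rw2

Yes, satisfiable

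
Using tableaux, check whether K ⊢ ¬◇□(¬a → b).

No, not valid

Tableau for the negation ◇□(¬a → b):
1. ◇□(¬a → b), 0
2. □(¬a → b), 1
Accessibility: 0R1
The negation has an open branch (countermodel exists).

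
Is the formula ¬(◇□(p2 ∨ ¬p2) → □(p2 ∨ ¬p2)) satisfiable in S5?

1. ¬(◇□(p2 ∨ ¬p2) → □(p2 ∨ ¬p2)), u
2. ◇□(p2 ∨ ¬p2), u   [¬→-rule on 1]
3. ¬□(p2 ∨ ¬p2), u   [¬→-rule on 1]
4. □(p2 ∨ ¬p2), v   [◇-rule on 2: fresh world v, uRv]
5. p2 ∨ ¬p2, u   [□-rule on 4 via vRu]
6. p2 ∨ ¬p2, v   [□-rule on 4 via vRv]
7. ¬p2, u   [∨-rule on 5 (branches; this branch)]
8. ¬p2, v   [∨-rule on 6 (branches; this branch)]
9. ¬(p2 ∨ ¬p2), w   [¬□-rule on 3: fresh world w, uRw]
10. ¬p2, w   [¬∨-rule on 9]
11. p2, w   [¬∨-rule on 9]
Accessibility: uRu, uRv, uRw, vRu, vRv, vRw, wRu, wRv, wRw
Branch closes: p2 and ¬p2 both at w.
Every branch closes; the branch above is one of them.

No, unsatisfiable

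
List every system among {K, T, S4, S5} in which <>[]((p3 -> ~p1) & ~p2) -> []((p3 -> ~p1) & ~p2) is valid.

S5

S4-tableau for the negation ~(<>[]((p3 -> ~p1) & ~p2) -> []((p3 -> ~p1) & ~p2)):
1. ~(<>[]((p3 -> ~p1) & ~p2) -> []((p3 -> ~p1) & ~p2)), u
2. <>[]((p3 -> ~p1) & ~p2), u
3. ~[]((p3 -> ~p1) & ~p2), u
4. []((p3 -> ~p1) & ~p2), v
5. (p3 -> ~p1) & ~p2, v
6. p3 -> ~p1, v
7. ~p2, v
8. ~p1, v
9. ~((p3 -> ~p1) & ~p2), w
10. p2, w
Accessibility: uRu, uRv, uRw, vRv, wRw
Complete open branch: countermodel on an S4-frame, so not valid in S4, nor in K, T (the same frame is also a K-frame and a T-frame).
S5-tableau for the negation ~(<>[]((p3 -> ~p1) & ~p2) -> []((p3 -> ~p1) & ~p2)):
1. ~(<>[]((p3 -> ~p1) & ~p2) -> []((p3 -> ~p1) & ~p2)), u
2. <>[]((p3 -> ~p1) & ~p2), u
3. ~[]((p3 -> ~p1) & ~p2), u
4. []((p3 -> ~p1) & ~p2), v
5. (p3 -> ~p1) & ~p2, u
6. p3 -> ~p1, u
7. ~p2, u
8. (p3 -> ~p1) & ~p2, v
9. p3 -> ~p1, v
10. ~p2, v
11. ~p1, u
12. ~p1, v
13. ~((p3 -> ~p1) & ~p2), w
14. (p3 -> ~p1) & ~p2, w
15. p3 -> ~p1, w
16. ~p2, w
17. ~(p3 -> ~p1), w
18. p3, w
19. p1, w
20. ~p1, w
Accessibility: uRu, uRv, uRw, vRu, vRv, vRw, wRu, wRv, wRw
Branch closes: p1 and ~p1 both at w.
Every branch closes (one shown): valid in S5.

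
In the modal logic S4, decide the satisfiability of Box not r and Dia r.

Unsatisfiable

1. Box not r and Dia r, u
2. Box not r, u
3. Dia r, u
4. not r, u
5. r, v
6. not r, v
Accessibility: uRu, uRv, vRv
Branch closes: r and not r both at v.
Every branch closes; the branch above is one of them.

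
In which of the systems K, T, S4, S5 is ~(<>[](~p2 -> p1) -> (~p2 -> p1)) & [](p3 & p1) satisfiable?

K

K-tableau for the formula:
1. ~(<>[](~p2 -> p1) -> (~p2 -> p1)) & [](p3 & p1), u
2. ~(<>[](~p2 -> p1) -> (~p2 -> p1)), u
3. [](p3 & p1), u
4. <>[](~p2 -> p1), u
5. ~(~p2 -> p1), u
6. ~p2, u
7. ~p1, u
8. [](~p2 -> p1), v
9. p3 & p1, v
10. p3, v
11. p1, v
Accessibility: uRv
Complete open branch: satisfiable in K.
T-tableau for the formula:
1. ~(<>[](~p2 -> p1) -> (~p2 -> p1)) & [](p3 & p1), u
2. ~(<>[](~p2 -> p1) -> (~p2 -> p1)), u
3. [](p3 & p1), u
4. <>[](~p2 -> p1), u
5. ~(~p2 -> p1), u
6. ~p2, u
7. ~p1, u
8. p3 & p1, u
9. p3, u
10. p1, u
Accessibility: uRu
Branch closes: p1 and ~p1 both at u.
Every branch closes (one shown): unsatisfiable in T, hence also in S4, S5 (every S4/S5-frame is a T-frame).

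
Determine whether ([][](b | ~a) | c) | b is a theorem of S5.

Tableau for the negation ~(([][](b | ~a) | c) | b):
1. ~(([][](b | ~a) | c) | b), u
2. ~([][](b | ~a) | c), u
3. ~b, u
4. ~[][](b | ~a), u
5. ~c, u
6. ~[](b | ~a), v
7. ~(b | ~a), w
8. ~b, w
9. a, w
Accessibility: uRu, uRv, uRw, vRu, vRv, vRw, wRu, wRv, wRw
The negation has an open branch (countermodel exists).

Not valid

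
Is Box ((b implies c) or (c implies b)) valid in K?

Tableau for the negation not Box ((b implies c) or (c implies b)):
1. not Box ((b implies c) or (c implies b)), 0
2. not ((b implies c) or (c implies b)), 1
3. not (b implies c), 1
4. not (c implies b), 1
5. b, 1
6. not c, 1
7. c, 1
8. not b, 1
Accessibility: 0R1
Branch closes: c and not c both at 1.
Every branch of the negation's tableau closes; the branch above is one of them.

Valid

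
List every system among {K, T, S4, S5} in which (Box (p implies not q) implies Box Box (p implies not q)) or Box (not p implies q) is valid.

S4, S5

S4-tableau for the negation not ((Box (p implies not q) implies Box Box (p implies not q)) or Box (not p implies q)):
1. not ((Box (p implies not q) implies Box Box (p implies not q)) or Box (not p implies q)), u
2. not (Box (p implies not q) implies Box Box (p implies not q)), u
3. not Box (not p implies q), u
4. Box (p implies not q), u
5. not Box Box (p implies not q), u
6. p implies not q, u
7. not q, u
8. not (not p implies q), v
9. not p, v
10. not q, v
11. p implies not q, v
12. not Box (p implies not q), w
13. p implies not q, w
14. not q, w
15. not (p implies not q), x
16. p, x
17. q, x
18. p implies not q, x
19. not q, x
Accessibility: uRu, uRv, uRw, uRx, vRv, wRw, wRx, xRx
Branch closes: q and not q both at x.
Every branch closes (one shown): valid in S4, hence also in S5 (every theorem of S4 is a theorem of S5).
T-tableau for the negation not ((Box (p implies not q) implies Box Box (p implies not q)) or Box (not p implies q)):
1. not ((Box (p implies not q) implies Box Box (p implies not q)) or Box (not p implies q)), u
2. not (Box (p implies not q) implies Box Box (p implies not q)), u
3. not Box (not p implies q), u
4. Box (p implies not q), u
5. not Box Box (p implies not q), u
6. p implies not q, u
7. not q, u
8. not (not p implies q), v
9. not p, v
10. not q, v
11. p implies not q, v
12. not Box (p implies not q), w
13. p implies not q, w
14. not q, w
15. not (p implies not q), x
16. p, x
17. q, x
Accessibility: uRu, uRv, uRw, vRv, wRw, wRx, xRx
Complete open branch: countermodel on a T-frame, so not valid in T, nor in K (the same frame is also a K-frame).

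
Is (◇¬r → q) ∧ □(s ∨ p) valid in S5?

Tableau for the negation ¬((◇¬r → q) ∧ □(s ∨ p)):
1. ¬((◇¬r → q) ∧ □(s ∨ p)), u
2. ¬□(s ∨ p), u   [¬∧-rule on 1 (branches; this branch)]
3. ¬(s ∨ p), v   [¬□-rule on 2: fresh world v, uRv]
4. ¬s, v   [¬∨-rule on 3]
5. ¬p, v   [¬∨-rule on 3]
Accessibility: uRu, uRv, vRu, vRv
The negation has an open branch (countermodel exists).

Not valid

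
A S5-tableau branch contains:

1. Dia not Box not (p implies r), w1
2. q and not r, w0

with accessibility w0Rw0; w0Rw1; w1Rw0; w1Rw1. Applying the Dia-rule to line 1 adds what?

a fresh world w2 with w1Rw2, and not Box not (p implies r) at w2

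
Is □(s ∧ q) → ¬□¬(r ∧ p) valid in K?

Tableau for the negation ¬(□(s ∧ q) → ¬□¬(r ∧ p)):
1. ¬(□(s ∧ q) → ¬□¬(r ∧ p)), u
2. □(s ∧ q), u
3. □¬(r ∧ p), u
The negation has an open branch (countermodel exists).

Invalid (countermodel exists)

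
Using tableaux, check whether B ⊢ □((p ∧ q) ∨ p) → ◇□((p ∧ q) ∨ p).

Valid

Tableau for the negation ¬(□((p ∧ q) ∨ p) → ◇□((p ∧ q) ∨ p)):
1. ¬(□((p ∧ q) ∨ p) → ◇□((p ∧ q) ∨ p)), w0
2. □((p ∧ q) ∨ p), w0
3. ¬◇□((p ∧ q) ∨ p), w0
4. (p ∧ q) ∨ p, w0
5. ¬□((p ∧ q) ∨ p), w0
6. p ∧ q, w0
7. p, w0
8. q, w0
9. ¬((p ∧ q) ∨ p), w1
10. ¬(p ∧ q), w1
11. ¬p, w1
12. (p ∧ q) ∨ p, w1
13. ¬□((p ∧ q) ∨ p), w1
14. ¬q, w1
15. p ∧ q, w1
16. p, w1
17. q, w1
Accessibility: w0Rw0, w0Rw1, w1Rw0, w1Rw1
Branch closes: p and ¬p both at w1.
All branches of the negation close; one closing branch shown above.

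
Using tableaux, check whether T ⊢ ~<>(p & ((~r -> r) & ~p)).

Yes, valid

Tableau for the negation <>(p & ((~r -> r) & ~p)):
1. <>(p & ((~r -> r) & ~p)), w0
2. p & ((~r -> r) & ~p), w1
3. p, w1
4. (~r -> r) & ~p, w1
5. ~r -> r, w1
6. ~p, w1
Accessibility: w0Rw0, w0Rw1, w1Rw1
Branch closes: p and ~p both at w1.
All branches of the negation close; one closing branch shown above.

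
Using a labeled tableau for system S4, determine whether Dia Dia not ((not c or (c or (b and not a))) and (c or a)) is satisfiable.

1. Dia Dia not ((not c or (c or (b and not a))) and (c or a)), u
2. Dia not ((not c or (c or (b and not a))) and (c or a)), v
3. not ((not c or (c or (b and not a))) and (c or a)), w
4. not (c or a), w
5. not c, w
6. not a, w
Accessibility: uRu, uRv, uRw, vRv, vRw, wRw

Yes, satisfiable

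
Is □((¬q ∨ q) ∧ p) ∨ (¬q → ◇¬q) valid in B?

Tableau for the negation ¬(□((¬q ∨ q) ∧ p) ∨ (¬q → ◇¬q)):
1. ¬(□((¬q ∨ q) ∧ p) ∨ (¬q → ◇¬q)), 0
2. ¬□((¬q ∨ q) ∧ p), 0
3. ¬(¬q → ◇¬q), 0
4. ¬q, 0
5. ¬◇¬q, 0
6. q, 0
Accessibility: 0R0
Branch closes: q and ¬q both at 0.
Every branch of the negation's tableau closes; the branch above is one of them.

Yes, valid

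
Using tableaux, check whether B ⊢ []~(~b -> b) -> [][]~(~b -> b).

Tableau for the negation ~([]~(~b -> b) -> [][]~(~b -> b)):
1. ~([]~(~b -> b) -> [][]~(~b -> b)), 0
2. []~(~b -> b), 0
3. ~[][]~(~b -> b), 0
4. ~(~b -> b), 0
5. ~b, 0
6. ~[]~(~b -> b), 1
7. ~(~b -> b), 1
8. ~b, 1
9. ~b -> b, 2
10. b, 2
Accessibility: 0R0, 0R1, 1R0, 1R1, 1R2, 2R1, 2R2
The negation has an open branch (countermodel exists).

Not valid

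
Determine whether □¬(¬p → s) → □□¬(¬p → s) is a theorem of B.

Tableau for the negation ¬(□¬(¬p → s) → □□¬(¬p → s)):
1. ¬(□¬(¬p → s) → □□¬(¬p → s)), 0
2. □¬(¬p → s), 0   [¬→-rule on 1]
3. ¬□□¬(¬p → s), 0   [¬→-rule on 1]
4. ¬(¬p → s), 0   [□-rule on 2 via 0R0]
5. ¬p, 0   [¬→-rule on 4]
6. ¬s, 0   [¬→-rule on 4]
7. ¬□¬(¬p → s), 1   [¬□-rule on 3: fresh world 1, 0R1]
8. ¬(¬p → s), 1   [□-rule on 2 via 0R1]
9. ¬p, 1   [¬→-rule on 8]
10. ¬s, 1   [¬→-rule on 8]
11. ¬p → s, 2   [¬□-rule on 7: fresh world 2, 1R2]
12. s, 2   [→-rule on 11 (branches; this branch)]
Accessibility: 0R0, 0R1, 1R0, 1R1, 1R2, 2R1, 2R2
The negation has an open branch (countermodel exists).

No, not valid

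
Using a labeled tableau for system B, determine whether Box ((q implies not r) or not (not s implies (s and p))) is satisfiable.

Satisfiable (open branch found)

1. Box ((q implies not r) or not (not s implies (s and p))), u
2. (q implies not r) or not (not s implies (s and p)), u
3. not (not s implies (s and p)), u
4. not s, u
5. not (s and p), u
6. not p, u
Accessibility: uRu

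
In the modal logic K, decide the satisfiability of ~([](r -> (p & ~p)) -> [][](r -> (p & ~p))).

1. ~([](r -> (p & ~p)) -> [][](r -> (p & ~p))), w0
2. [](r -> (p & ~p)), w0
3. ~[][](r -> (p & ~p)), w0
4. ~[](r -> (p & ~p)), w1
5. r -> (p & ~p), w1
6. ~r, w1
7. ~(r -> (p & ~p)), w2
8. r, w2
9. ~(p & ~p), w2
10. p, w2
Accessibility: w0Rw1, w1Rw2

Satisfiable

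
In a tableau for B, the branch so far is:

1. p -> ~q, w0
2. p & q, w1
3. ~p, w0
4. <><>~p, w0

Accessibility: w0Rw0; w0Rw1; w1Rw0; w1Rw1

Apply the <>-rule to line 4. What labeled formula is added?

a fresh world w2 with w0Rw2, and <>~p at w2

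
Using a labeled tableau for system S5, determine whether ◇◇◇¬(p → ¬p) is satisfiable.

Yes, satisfiable

1. ◇◇◇¬(p → ¬p), 0
2. ◇◇¬(p → ¬p), 1
3. ◇¬(p → ¬p), 2
4. ¬(p → ¬p), 3
5. p, 3
Accessibility: 0R0, 0R1, 0R2, 0R3, 1R0, 1R1, 1R2, 1R3, 2R0, 2R1, 2R2, 2R3, 3R0, 3R1, 3R2, 3R3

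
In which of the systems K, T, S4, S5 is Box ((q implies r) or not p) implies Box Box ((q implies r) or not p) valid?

S4, S5

S4-tableau for the negation not (Box ((q implies r) or not p) implies Box Box ((q implies r) or not p)):
1. not (Box ((q implies r) or not p) implies Box Box ((q implies r) or not p)), 0
2. Box ((q implies r) or not p), 0   [neg-implies-rule on 1]
3. not Box Box ((q implies r) or not p), 0   [neg-implies-rule on 1]
4. (q implies r) or not p, 0   [Box-rule on 2 via 0R0]
5. q implies r, 0   [or-rule on 4 (branches; this branch)]
6. r, 0   [implies-rule on 5 (branches; this branch)]
7. not Box ((q implies r) or not p), 1   [neg-Box-rule on 3: fresh world 1, 0R1]
8. (q implies r) or not p, 1   [Box-rule on 2 via 0R1]
9. q implies r, 1   [or-rule on 8 (branches; this branch)]
10. r, 1   [implies-rule on 9 (branches; this branch)]
11. not ((q implies r) or not p), 2   [neg-Box-rule on 7: fresh world 2, 1R2]
12. not (q implies r), 2   [neg-or-rule on 11]
13. p, 2   [neg-or-rule on 11]
14. q, 2   [neg-implies-rule on 12]
15. not r, 2   [neg-implies-rule on 12]
16. (q implies r) or not p, 2   [Box-rule on 2 via 0R2]
17. q implies r, 2   [or-rule on 16 (branches; this branch)]
18. r, 2   [implies-rule on 17 (branches; this branch)]
Accessibility: 0R0, 0R1, 0R2, 1R1, 1R2, 2R2
Branch closes: r and not r both at 2.
Every branch closes (one shown): valid in S4, hence also in S5 (every theorem of S4 is a theorem of S5).
T-tableau for the negation not (Box ((q implies r) or not p) implies Box Box ((q implies r) or not p)):
1. not (Box ((q implies r) or not p) implies Box Box ((q implies r) or not p)), 0
2. Box ((q implies r) or not p), 0   [neg-implies-rule on 1]
3. not Box Box ((q implies r) or not p), 0   [neg-implies-rule on 1]
4. (q implies r) or not p, 0   [Box-rule on 2 via 0R0]
5. not p, 0   [or-rule on 4 (branches; this branch)]
6. not Box ((q implies r) or not p), 1   [neg-Box-rule on 3: fresh world 1, 0R1]
7. (q implies r) or not p, 1   [Box-rule on 2 via 0R1]
8. not p, 1   [or-rule on 7 (branches; this branch)]
9. not ((q implies r) or not p), 2   [neg-Box-rule on 6: fresh world 2, 1R2]
10. not (q implies r), 2   [neg-or-rule on 9]
11. p, 2   [neg-or-rule on 9]
12. q, 2   [neg-implies-rule on 10]
13. not r, 2   [neg-implies-rule on 10]
Accessibility: 0R0, 0R1, 1R1, 1R2, 2R2
Complete open branch: countermodel on a T-frame, so not valid in T, nor in K (the same frame is also a K-frame).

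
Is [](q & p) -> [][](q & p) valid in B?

Invalid (countermodel exists)

Tableau for the negation ~([](q & p) -> [][](q & p)):
1. ~([](q & p) -> [][](q & p)), u
2. [](q & p), u   [~->-rule on 1]
3. ~[][](q & p), u   [~->-rule on 1]
4. q & p, u   [[]-rule on 2 via uRu]
5. q, u   [&-rule on 4]
6. p, u   [&-rule on 4]
7. ~[](q & p), v   [~[]-rule on 3: fresh world v, uRv]
8. q & p, v   [[]-rule on 2 via uRv]
9. q, v   [&-rule on 8]
10. p, v   [&-rule on 8]
11. ~(q & p), w   [~[]-rule on 7: fresh world w, vRw]
12. ~p, w   [~&-rule on 11 (branches; this branch)]
Accessibility: uRu, uRv, vRu, vRv, vRw, wRv, wRw
The negation has an open branch (countermodel exists).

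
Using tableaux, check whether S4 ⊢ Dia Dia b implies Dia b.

Tableau for the negation not (Dia Dia b implies Dia b):
1. not (Dia Dia b implies Dia b), u
2. Dia Dia b, u   [neg-implies-rule on 1]
3. not Dia b, u   [neg-implies-rule on 1]
4. not b, u   [neg-Dia-rule on 3 via uRu]
5. Dia b, v   [Dia-rule on 2: fresh world v, uRv]
6. not b, v   [neg-Dia-rule on 3 via uRv]
7. b, w   [Dia-rule on 5: fresh world w, vRw]
8. not b, w   [neg-Dia-rule on 3 via uRw]
Accessibility: uRu, uRv, uRw, vRv, vRw, wRw
Branch closes: b and not b both at w.
All branches of the negation close; one closing branch shown above.

Valid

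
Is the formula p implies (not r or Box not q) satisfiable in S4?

Satisfiable (open branch found)

1. p implies (not r or Box not q), u
2. not r or Box not q, u
3. Box not q, u
4. not q, u
Accessibility: uRu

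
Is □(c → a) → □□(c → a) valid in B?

Tableau for the negation ¬(□(c → a) → □□(c → a)):
1. ¬(□(c → a) → □□(c → a)), u
2. □(c → a), u
3. ¬□□(c → a), u
4. c → a, u
5. a, u
6. ¬□(c → a), v
7. c → a, v
8. a, v
9. ¬(c → a), w
10. c, w
11. ¬a, w
Accessibility: uRu, uRv, vRu, vRv, vRw, wRv, wRw
The negation has an open branch (countermodel exists).

Not valid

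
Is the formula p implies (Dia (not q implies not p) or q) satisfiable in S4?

1. p implies (Dia (not q implies not p) or q), u
2. Dia (not q implies not p) or q, u
3. q, u
Accessibility: uRu

Satisfiable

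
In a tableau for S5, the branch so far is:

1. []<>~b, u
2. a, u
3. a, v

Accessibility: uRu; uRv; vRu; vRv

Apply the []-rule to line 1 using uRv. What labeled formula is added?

<>~b, v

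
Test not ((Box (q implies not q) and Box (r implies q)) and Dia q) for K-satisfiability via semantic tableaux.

1. not ((Box (q implies not q) and Box (r implies q)) and Dia q), w0
2. not Dia q, w0   [neg-and-rule on 1 (branches; this branch)]

Satisfiable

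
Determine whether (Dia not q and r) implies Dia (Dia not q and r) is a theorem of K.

Invalid (countermodel exists)

Tableau for the negation not ((Dia not q and r) implies Dia (Dia not q and r)):
1. not ((Dia not q and r) implies Dia (Dia not q and r)), 0
2. Dia not q and r, 0
3. not Dia (Dia not q and r), 0
4. Dia not q, 0
5. r, 0
6. not q, 1
7. not (Dia not q and r), 1
8. not r, 1
Accessibility: 0R1
The negation has an open branch (countermodel exists).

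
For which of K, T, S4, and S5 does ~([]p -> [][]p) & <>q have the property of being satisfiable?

K, T

S4-tableau for the formula:
1. ~([]p -> [][]p) & <>q, w0
2. ~([]p -> [][]p), w0
3. <>q, w0
4. []p, w0
5. ~[][]p, w0
6. p, w0
7. q, w1
8. p, w1
9. ~[]p, w2
10. p, w2
11. ~p, w3
12. p, w3
Accessibility: w0Rw0, w0Rw1, w0Rw2, w0Rw3, w1Rw1, w2Rw2, w2Rw3, w3Rw3
Branch closes: p and ~p both at w3.
Every branch closes (one shown): unsatisfiable in S4, hence also in S5 (every S5-frame is an S4-frame).
T-tableau for the formula:
1. ~([]p -> [][]p) & <>q, w0
2. ~([]p -> [][]p), w0
3. <>q, w0
4. []p, w0
5. ~[][]p, w0
6. p, w0
7. q, w1
8. p, w1
9. ~[]p, w2
10. p, w2
11. ~p, w3
Accessibility: w0Rw0, w0Rw1, w0Rw2, w1Rw1, w2Rw2, w2Rw3, w3Rw3
Complete open branch: satisfiable in T, hence also in K (this T-model is also a K-model).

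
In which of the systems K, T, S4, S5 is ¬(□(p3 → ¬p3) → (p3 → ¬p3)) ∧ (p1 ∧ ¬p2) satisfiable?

K

T-tableau for the formula:
1. ¬(□(p3 → ¬p3) → (p3 → ¬p3)) ∧ (p1 ∧ ¬p2), u
2. ¬(□(p3 → ¬p3) → (p3 → ¬p3)), u   [∧-rule on 1]
3. p1 ∧ ¬p2, u   [∧-rule on 1]
4. □(p3 → ¬p3), u   [¬→-rule on 2]
5. ¬(p3 → ¬p3), u   [¬→-rule on 2]
6. p1, u   [∧-rule on 3]
7. ¬p2, u   [∧-rule on 3]
8. p3, u   [¬→-rule on 5]
9. p3 → ¬p3, u   [□-rule on 4 via uRu]
10. ¬p3, u   [→-rule on 9 (branches; this branch)]
Accessibility: uRu
Branch closes: p3 and ¬p3 both at u.
Every branch closes (one shown): unsatisfiable in T, hence also in S4, S5 (every S4/S5-frame is a T-frame).
K-tableau for the formula:
1. ¬(□(p3 → ¬p3) → (p3 → ¬p3)) ∧ (p1 ∧ ¬p2), u
2. ¬(□(p3 → ¬p3) → (p3 → ¬p3)), u   [∧-rule on 1]
3. p1 ∧ ¬p2, u   [∧-rule on 1]
4. □(p3 → ¬p3), u   [¬→-rule on 2]
5. ¬(p3 → ¬p3), u   [¬→-rule on 2]
6. p1, u   [∧-rule on 3]
7. ¬p2, u   [∧-rule on 3]
8. p3, u   [¬→-rule on 5]
Complete open branch: satisfiable in K.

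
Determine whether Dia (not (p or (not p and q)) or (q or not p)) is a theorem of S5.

Tableau for the negation not Dia (not (p or (not p and q)) or (q or not p)):
1. not Dia (not (p or (not p and q)) or (q or not p)), u
2. not (not (p or (not p and q)) or (q or not p)), u   [neg-Dia-rule on 1 via uRu]
3. p or (not p and q), u   [neg-or-rule on 2]
4. not (q or not p), u   [neg-or-rule on 2]
5. not q, u   [neg-or-rule on 4]
6. p, u   [neg-or-rule on 4]
Accessibility: uRu
The negation has an open branch (countermodel exists).

No, not valid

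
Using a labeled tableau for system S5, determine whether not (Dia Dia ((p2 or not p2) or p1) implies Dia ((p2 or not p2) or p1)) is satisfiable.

1. not (Dia Dia ((p2 or not p2) or p1) implies Dia ((p2 or not p2) or p1)), 0
2. Dia Dia ((p2 or not p2) or p1), 0
3. not Dia ((p2 or not p2) or p1), 0
4. not ((p2 or not p2) or p1), 0
5. not (p2 or not p2), 0
6. not p1, 0
7. not p2, 0
8. p2, 0
Accessibility: 0R0
Branch closes: p2 and not p2 both at 0.
Every branch closes; the branch above is one of them.

No, unsatisfiable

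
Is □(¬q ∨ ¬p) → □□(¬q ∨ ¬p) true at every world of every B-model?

No, not valid

Tableau for the negation ¬(□(¬q ∨ ¬p) → □□(¬q ∨ ¬p)):
1. ¬(□(¬q ∨ ¬p) → □□(¬q ∨ ¬p)), 0
2. □(¬q ∨ ¬p), 0   [¬→-rule on 1]
3. ¬□□(¬q ∨ ¬p), 0   [¬→-rule on 1]
4. ¬q ∨ ¬p, 0   [□-rule on 2 via 0R0]
5. ¬p, 0   [∨-rule on 4 (branches; this branch)]
6. ¬□(¬q ∨ ¬p), 1   [¬□-rule on 3: fresh world 1, 0R1]
7. ¬q ∨ ¬p, 1   [□-rule on 2 via 0R1]
8. ¬p, 1   [∨-rule on 7 (branches; this branch)]
9. ¬(¬q ∨ ¬p), 2   [¬□-rule on 6: fresh world 2, 1R2]
10. q, 2   [¬∨-rule on 9]
11. p, 2   [¬∨-rule on 9]
Accessibility: 0R0, 0R1, 1R0, 1R1, 1R2, 2R1, 2R2
The negation has an open branch (countermodel exists).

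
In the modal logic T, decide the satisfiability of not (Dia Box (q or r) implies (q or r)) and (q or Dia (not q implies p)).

Satisfiable (open branch found)

1. not (Dia Box (q or r) implies (q or r)) and (q or Dia (not q implies p)), 0
2. not (Dia Box (q or r) implies (q or r)), 0
3. q or Dia (not q implies p), 0
4. Dia Box (q or r), 0
5. not (q or r), 0
6. not q, 0
7. not r, 0
8. Dia (not q implies p), 0
9. Box (q or r), 1
10. q or r, 1
11. r, 1
12. not q implies p, 2
13. p, 2
Accessibility: 0R0, 0R1, 0R2, 1R1, 2R2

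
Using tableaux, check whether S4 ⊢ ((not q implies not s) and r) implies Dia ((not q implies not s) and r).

Valid

Tableau for the negation not (((not q implies not s) and r) implies Dia ((not q implies not s) and r)):
1. not (((not q implies not s) and r) implies Dia ((not q implies not s) and r)), 0
2. (not q implies not s) and r, 0
3. not Dia ((not q implies not s) and r), 0
4. not q implies not s, 0
5. r, 0
6. not ((not q implies not s) and r), 0
7. not s, 0
8. not (not q implies not s), 0
9. not q, 0
10. s, 0
Accessibility: 0R0
Branch closes: s and not s both at 0.
All branches of the negation close; one closing branch shown above.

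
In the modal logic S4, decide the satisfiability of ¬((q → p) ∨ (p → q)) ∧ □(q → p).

No, unsatisfiable

1. ¬((q → p) ∨ (p → q)) ∧ □(q → p), 0
2. ¬((q → p) ∨ (p → q)), 0
3. □(q → p), 0
4. ¬(q → p), 0
5. ¬(p → q), 0
6. q, 0
7. ¬p, 0
8. p, 0
9. ¬q, 0
Accessibility: 0R0
Branch closes: p and ¬p both at 0.
All branches of the tableau close; one closing branch shown above.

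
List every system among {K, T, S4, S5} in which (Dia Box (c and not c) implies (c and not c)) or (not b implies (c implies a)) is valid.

T, S4, S5

K-tableau for the negation not ((Dia Box (c and not c) implies (c and not c)) or (not b implies (c implies a))):
1. not ((Dia Box (c and not c) implies (c and not c)) or (not b implies (c implies a))), u
2. not (Dia Box (c and not c) implies (c and not c)), u
3. not (not b implies (c implies a)), u
4. Dia Box (c and not c), u
5. not (c and not c), u
6. not b, u
7. not (c implies a), u
8. c, u
9. not a, u
10. Box (c and not c), v
Accessibility: uRv
Complete open branch: countermodel on a K-frame, so not valid in K.
T-tableau for the negation not ((Dia Box (c and not c) implies (c and not c)) or (not b implies (c implies a))):
1. not ((Dia Box (c and not c) implies (c and not c)) or (not b implies (c implies a))), u
2. not (Dia Box (c and not c) implies (c and not c)), u
3. not (not b implies (c implies a)), u
4. Dia Box (c and not c), u
5. not (c and not c), u
6. not b, u
7. not (c implies a), u
8. c, u
9. not a, u
10. Box (c and not c), v
11. c and not c, v
12. c, v
13. not c, v
Accessibility: uRu, uRv, vRv
Branch closes: c and not c both at v.
Every branch closes (one shown): valid in T, hence also in S4, S5 (every theorem of T is a theorem of S4 and S5).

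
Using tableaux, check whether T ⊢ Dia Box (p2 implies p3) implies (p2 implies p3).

Tableau for the negation not (Dia Box (p2 implies p3) implies (p2 implies p3)):
1. not (Dia Box (p2 implies p3) implies (p2 implies p3)), w0
2. Dia Box (p2 implies p3), w0
3. not (p2 implies p3), w0
4. p2, w0
5. not p3, w0
6. Box (p2 implies p3), w1
7. p2 implies p3, w1
8. p3, w1
Accessibility: w0Rw0, w0Rw1, w1Rw1
The negation has an open branch (countermodel exists).

Invalid (countermodel exists)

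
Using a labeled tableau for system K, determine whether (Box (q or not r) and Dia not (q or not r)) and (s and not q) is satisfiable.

1. (Box (q or not r) and Dia not (q or not r)) and (s and not q), w0
2. Box (q or not r) and Dia not (q or not r), w0
3. s and not q, w0
4. Box (q or not r), w0
5. Dia not (q or not r), w0
6. s, w0
7. not q, w0
8. not (q or not r), w1
9. not q, w1
10. r, w1
11. q or not r, w1
12. not r, w1
Accessibility: w0Rw1
Branch closes: r and not r both at w1.
All branches of the tableau close; one closing branch shown above.

Unsatisfiable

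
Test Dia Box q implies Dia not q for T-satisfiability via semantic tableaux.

1. Dia Box q implies Dia not q, 0
2. Dia not q, 0
3. not q, 1
Accessibility: 0R0, 0R1, 1R1

Yes, satisfiable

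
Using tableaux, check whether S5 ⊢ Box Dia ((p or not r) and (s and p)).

Tableau for the negation not Box Dia ((p or not r) and (s and p)):
1. not Box Dia ((p or not r) and (s and p)), u
2. not Dia ((p or not r) and (s and p)), v
3. not ((p or not r) and (s and p)), u
4. not ((p or not r) and (s and p)), v
5. not (s and p), u
6. not (s and p), v
7. not p, u
8. not p, v
Accessibility: uRu, uRv, vRu, vRv
The negation has an open branch (countermodel exists).

Not valid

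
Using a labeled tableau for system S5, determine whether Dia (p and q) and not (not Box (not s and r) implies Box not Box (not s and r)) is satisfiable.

Unsatisfiable (every branch closes)

1. Dia (p and q) and not (not Box (not s and r) implies Box not Box (not s and r)), u
2. Dia (p and q), u
3. not (not Box (not s and r) implies Box not Box (not s and r)), u
4. not Box (not s and r), u
5. not Box not Box (not s and r), u
6. p and q, v
7. p, v
8. q, v
9. not (not s and r), w
10. not r, w
11. Box (not s and r), x
12. not s and r, u
13. not s, u
14. r, u
15. not s and r, v
16. not s, v
17. r, v
18. not s and r, w
19. not s, w
20. r, w
Accessibility: uRu, uRv, uRw, uRx, vRu, vRv, vRw, vRx, wRu, wRv, wRw, wRx, xRu, xRv, xRw, xRx
Branch closes: r and not r both at w.
(One branch shown.) All branches close.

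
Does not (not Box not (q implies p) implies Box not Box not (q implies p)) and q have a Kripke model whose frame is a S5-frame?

1. not (not Box not (q implies p) implies Box not Box not (q implies p)) and q, 0
2. not (not Box not (q implies p) implies Box not Box not (q implies p)), 0   [and-rule on 1]
3. q, 0   [and-rule on 1]
4. not Box not (q implies p), 0   [neg-implies-rule on 2]
5. not Box not Box not (q implies p), 0   [neg-implies-rule on 2]
6. q implies p, 1   [neg-Box-rule on 4: fresh world 1, 0R1]
7. p, 1   [implies-rule on 6 (branches; this branch)]
8. Box not (q implies p), 2   [neg-Box-rule on 5: fresh world 2, 0R2]
9. not (q implies p), 0   [Box-rule on 8 via 2R0]
10. not p, 0   [neg-implies-rule on 9]
11. not (q implies p), 1   [Box-rule on 8 via 2R1]
12. q, 1   [neg-implies-rule on 11]
13. not p, 1   [neg-implies-rule on 11]
Accessibility: 0R0, 0R1, 0R2, 1R0, 1R1, 1R2, 2R0, 2R1, 2R2
Branch closes: p and not p both at 1.
(One branch shown.) All branches close.

Unsatisfiable (every branch closes)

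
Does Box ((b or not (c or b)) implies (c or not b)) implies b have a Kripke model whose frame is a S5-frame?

Satisfiable (open branch found)

1. Box ((b or not (c or b)) implies (c or not b)) implies b, u
2. b, u
Accessibility: uRu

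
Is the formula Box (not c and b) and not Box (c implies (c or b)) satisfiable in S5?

Unsatisfiable

1. Box (not c and b) and not Box (c implies (c or b)), 0
2. Box (not c and b), 0
3. not Box (c implies (c or b)), 0
4. not c and b, 0
5. not c, 0
6. b, 0
7. not (c implies (c or b)), 1
8. c, 1
9. not (c or b), 1
10. not c, 1
11. not b, 1
Accessibility: 0R0, 0R1, 1R0, 1R1
Branch closes: c and not c both at 1.
(One branch shown.) All branches close.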